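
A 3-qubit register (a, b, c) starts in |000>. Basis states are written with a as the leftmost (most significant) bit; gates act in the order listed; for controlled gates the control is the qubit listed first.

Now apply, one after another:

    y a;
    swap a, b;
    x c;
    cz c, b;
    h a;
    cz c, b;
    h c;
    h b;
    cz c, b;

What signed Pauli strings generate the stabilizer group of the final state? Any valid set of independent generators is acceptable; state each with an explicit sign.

The final state is stabilized by the group generated by +XII, -IXZ, -IZX; other independent generating sets are equally valid.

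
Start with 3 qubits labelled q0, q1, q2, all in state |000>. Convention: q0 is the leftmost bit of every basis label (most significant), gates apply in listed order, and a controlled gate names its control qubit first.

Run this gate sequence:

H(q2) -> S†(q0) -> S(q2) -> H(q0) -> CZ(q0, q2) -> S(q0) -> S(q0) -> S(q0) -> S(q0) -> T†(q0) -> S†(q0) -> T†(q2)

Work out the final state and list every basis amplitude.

The resulting statevector has amplitude 1/2 on |000>, exp(I*pi/4)/2 on |001>, 0 on |010>, 0 on |011>, -exp(I*pi/4)/2 on |100>, I/2 on |101>, 0 on |110>, 0 on |111>. Key observation: steps 6-9 multiply out to the identity, so the circuit reduces to the remaining gates.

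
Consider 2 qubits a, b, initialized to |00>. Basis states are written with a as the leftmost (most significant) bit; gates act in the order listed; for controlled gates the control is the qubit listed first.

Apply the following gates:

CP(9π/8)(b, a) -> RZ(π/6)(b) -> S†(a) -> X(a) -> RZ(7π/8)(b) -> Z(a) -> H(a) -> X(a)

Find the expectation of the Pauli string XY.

In the final state, XY has expectation 0.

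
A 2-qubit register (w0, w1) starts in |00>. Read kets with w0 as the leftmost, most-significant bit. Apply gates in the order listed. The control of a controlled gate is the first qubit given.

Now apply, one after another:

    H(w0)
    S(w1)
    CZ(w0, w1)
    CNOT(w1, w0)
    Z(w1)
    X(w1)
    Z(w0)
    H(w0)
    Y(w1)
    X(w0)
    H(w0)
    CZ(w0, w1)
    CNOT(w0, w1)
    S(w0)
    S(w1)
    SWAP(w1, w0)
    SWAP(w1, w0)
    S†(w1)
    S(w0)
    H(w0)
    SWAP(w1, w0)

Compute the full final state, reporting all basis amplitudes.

The resulting statevector has amplitude -I/2 on |00>, -I/2 on |01>, I/2 on |10>, -I/2 on |11>.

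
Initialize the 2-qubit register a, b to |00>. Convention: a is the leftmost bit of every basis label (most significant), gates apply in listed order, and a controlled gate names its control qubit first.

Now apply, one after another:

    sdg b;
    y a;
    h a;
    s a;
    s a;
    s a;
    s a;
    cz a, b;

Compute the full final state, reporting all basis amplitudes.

The resulting statevector has amplitude sqrt(2)*I/2 on |00>, 0 on |01>, -sqrt(2)*I/2 on |10>, 0 on |11>.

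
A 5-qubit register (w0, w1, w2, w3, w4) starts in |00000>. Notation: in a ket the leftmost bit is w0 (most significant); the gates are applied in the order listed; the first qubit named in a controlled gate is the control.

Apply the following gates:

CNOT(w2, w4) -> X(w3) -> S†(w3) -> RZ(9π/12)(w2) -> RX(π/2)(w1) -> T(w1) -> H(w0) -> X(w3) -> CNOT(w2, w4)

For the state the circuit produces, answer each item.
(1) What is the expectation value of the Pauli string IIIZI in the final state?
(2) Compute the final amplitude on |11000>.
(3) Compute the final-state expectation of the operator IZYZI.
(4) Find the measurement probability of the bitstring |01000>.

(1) The expectation value of IIIZI is 1.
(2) |11000> carries amplitude exp(7*I*pi/8)/2 in the final state.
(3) The observable IZYZI averages to 0.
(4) Outcome |01000> occurs with probability 1/4.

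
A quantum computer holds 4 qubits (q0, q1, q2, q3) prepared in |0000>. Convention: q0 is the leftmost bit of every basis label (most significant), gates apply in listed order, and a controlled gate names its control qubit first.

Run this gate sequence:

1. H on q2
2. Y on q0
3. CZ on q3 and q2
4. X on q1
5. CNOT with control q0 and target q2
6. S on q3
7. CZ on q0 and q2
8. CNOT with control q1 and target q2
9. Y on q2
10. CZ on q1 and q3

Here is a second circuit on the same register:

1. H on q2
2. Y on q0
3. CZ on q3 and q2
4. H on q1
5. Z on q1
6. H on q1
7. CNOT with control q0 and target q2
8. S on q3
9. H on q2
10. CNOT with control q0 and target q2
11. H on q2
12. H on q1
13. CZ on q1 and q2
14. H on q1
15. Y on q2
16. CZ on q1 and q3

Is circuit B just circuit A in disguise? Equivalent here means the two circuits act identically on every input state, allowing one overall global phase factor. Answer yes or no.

No, they are not equivalent — no single phase factor reconciles the two unitaries.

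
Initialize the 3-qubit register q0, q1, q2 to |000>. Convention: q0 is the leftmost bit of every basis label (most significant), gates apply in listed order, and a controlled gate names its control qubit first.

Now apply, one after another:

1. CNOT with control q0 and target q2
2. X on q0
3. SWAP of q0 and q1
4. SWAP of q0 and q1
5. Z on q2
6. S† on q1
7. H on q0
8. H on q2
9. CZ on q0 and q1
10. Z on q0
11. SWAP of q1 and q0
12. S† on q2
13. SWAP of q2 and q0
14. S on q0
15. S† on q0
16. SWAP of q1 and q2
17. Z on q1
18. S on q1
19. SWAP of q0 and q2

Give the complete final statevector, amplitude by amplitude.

The resulting statevector has amplitude 1/2 on |000>, -I/2 on |001>, 0 on |010>, 0 on |011>, 1/2 on |100>, -I/2 on |101>, 0 on |110>, 0 on |111>. Key observation: gates 3-4 undo each other exactly, leaving only the rest of the circuit to track.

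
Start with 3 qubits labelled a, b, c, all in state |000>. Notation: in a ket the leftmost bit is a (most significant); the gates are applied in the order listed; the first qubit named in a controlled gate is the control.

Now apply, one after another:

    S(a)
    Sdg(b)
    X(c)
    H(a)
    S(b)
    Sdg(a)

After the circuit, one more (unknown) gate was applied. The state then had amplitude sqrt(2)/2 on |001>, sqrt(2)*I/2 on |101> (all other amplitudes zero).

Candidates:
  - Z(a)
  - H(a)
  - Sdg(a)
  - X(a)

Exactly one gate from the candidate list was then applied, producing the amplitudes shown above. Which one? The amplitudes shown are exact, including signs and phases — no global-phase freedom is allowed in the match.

The applied gate was Z(a).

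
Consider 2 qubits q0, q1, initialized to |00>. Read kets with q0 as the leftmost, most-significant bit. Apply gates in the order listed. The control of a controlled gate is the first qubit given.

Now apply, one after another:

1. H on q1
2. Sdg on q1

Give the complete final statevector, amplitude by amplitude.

After the circuit, the state carries amplitude sqrt(2)/2 on |00>, -sqrt(2)*I/2 on |01>, 0 on |10>, 0 on |11>.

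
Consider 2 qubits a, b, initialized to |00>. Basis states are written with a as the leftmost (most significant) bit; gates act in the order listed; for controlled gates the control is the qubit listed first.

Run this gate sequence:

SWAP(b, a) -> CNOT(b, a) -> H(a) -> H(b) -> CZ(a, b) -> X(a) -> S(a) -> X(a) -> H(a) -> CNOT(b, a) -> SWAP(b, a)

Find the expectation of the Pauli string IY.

In the final state, IY has expectation 1.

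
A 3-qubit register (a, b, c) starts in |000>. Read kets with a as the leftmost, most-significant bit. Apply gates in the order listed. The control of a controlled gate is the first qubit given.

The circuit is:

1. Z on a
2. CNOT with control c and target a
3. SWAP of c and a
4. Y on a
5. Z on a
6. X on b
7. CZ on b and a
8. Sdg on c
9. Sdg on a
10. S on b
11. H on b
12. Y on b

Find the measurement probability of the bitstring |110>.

A full measurement returns |110> with probability 1/2.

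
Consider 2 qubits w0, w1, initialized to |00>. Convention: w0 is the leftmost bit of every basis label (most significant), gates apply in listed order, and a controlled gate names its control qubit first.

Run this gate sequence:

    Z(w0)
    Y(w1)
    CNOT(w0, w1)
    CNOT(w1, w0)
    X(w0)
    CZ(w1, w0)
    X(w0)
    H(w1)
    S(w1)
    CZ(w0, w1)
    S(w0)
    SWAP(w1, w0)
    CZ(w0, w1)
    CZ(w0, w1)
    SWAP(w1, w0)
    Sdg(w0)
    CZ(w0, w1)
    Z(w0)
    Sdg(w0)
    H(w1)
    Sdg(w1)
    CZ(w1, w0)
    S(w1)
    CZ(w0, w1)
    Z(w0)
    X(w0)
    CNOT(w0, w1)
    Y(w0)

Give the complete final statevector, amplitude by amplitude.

After the circuit, the state carries amplitude 0 on |00>, 0 on |01>, 1/2 + I/2 on |10>, -1/2 + I/2 on |11>. Key observation: gates 10-17 undo each other exactly, leaving only the rest of the circuit to track.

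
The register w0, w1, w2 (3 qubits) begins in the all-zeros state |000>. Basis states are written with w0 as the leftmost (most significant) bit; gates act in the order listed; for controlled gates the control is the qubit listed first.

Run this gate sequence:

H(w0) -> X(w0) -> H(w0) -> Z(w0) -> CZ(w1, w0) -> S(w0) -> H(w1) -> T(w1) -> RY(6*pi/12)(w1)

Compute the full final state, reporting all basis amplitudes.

The resulting statevector has amplitude 1/2 - exp(I*pi/4)/2 on |000>, 1/2 + exp(I*pi/4)/2 on |010>, and 0 on every other basis state. Key observation: the block from step 1 through step 4 cancels to the identity and can be dropped.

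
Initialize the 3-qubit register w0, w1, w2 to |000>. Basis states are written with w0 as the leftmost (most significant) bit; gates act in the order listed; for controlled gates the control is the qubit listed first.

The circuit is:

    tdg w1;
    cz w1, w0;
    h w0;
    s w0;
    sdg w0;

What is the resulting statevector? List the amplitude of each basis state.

The final amplitudes are sqrt(2)/2 on |000>, sqrt(2)/2 on |100>, and 0 on every other basis state. Key observation: gates 4-5 undo each other exactly, leaving only the rest of the circuit to track.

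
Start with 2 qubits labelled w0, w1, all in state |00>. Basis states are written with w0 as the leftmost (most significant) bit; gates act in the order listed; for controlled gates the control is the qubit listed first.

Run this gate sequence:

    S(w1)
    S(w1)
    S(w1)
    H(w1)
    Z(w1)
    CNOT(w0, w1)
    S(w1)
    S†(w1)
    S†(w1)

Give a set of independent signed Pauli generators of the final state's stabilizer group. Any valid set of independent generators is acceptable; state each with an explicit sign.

One valid set of independent stabilizer generators is +IY, +ZI (any independent generating set of the same group is equally correct).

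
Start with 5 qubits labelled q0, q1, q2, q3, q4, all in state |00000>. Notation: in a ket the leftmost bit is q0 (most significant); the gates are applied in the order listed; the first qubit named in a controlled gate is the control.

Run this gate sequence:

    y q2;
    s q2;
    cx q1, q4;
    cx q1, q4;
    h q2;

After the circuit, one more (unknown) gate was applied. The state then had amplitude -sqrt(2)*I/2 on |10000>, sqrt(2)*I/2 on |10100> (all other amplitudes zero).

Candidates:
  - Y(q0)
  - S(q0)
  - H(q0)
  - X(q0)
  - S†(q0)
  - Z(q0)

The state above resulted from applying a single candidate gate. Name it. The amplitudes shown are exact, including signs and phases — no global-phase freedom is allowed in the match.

It was Y(q0) that produced the state shown. Key observation: gates 3-4 undo each other exactly, leaving only the rest of the circuit to track.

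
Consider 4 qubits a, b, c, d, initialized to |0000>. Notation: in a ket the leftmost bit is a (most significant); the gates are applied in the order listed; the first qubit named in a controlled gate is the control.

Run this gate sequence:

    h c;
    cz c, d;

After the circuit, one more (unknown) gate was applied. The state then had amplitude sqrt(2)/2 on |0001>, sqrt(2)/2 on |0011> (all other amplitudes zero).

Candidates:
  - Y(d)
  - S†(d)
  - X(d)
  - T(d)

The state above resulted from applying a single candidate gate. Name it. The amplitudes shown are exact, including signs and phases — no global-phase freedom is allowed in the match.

The unique candidate consistent with the amplitudes is X(d).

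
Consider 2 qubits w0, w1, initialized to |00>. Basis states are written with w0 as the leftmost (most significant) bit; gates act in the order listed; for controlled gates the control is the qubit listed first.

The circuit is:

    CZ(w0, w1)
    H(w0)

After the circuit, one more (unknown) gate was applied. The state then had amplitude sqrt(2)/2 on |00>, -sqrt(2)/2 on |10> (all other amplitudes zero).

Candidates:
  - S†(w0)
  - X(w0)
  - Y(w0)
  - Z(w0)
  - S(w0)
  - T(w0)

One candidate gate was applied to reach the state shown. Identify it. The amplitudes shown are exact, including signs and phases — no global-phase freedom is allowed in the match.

It was Z(w0) that produced the state shown.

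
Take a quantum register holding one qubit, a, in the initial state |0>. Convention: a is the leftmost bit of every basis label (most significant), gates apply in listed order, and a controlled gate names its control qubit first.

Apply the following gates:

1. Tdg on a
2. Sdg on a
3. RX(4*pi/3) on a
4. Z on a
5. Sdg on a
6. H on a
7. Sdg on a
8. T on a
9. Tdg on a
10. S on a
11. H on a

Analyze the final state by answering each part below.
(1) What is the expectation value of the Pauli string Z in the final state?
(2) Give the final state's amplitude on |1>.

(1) The expectation value of Z is -1/2. Key observation: the block from step 6 through step 11 cancels to the identity and can be dropped.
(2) The final state's coefficient on |1> equals sqrt(3)/2.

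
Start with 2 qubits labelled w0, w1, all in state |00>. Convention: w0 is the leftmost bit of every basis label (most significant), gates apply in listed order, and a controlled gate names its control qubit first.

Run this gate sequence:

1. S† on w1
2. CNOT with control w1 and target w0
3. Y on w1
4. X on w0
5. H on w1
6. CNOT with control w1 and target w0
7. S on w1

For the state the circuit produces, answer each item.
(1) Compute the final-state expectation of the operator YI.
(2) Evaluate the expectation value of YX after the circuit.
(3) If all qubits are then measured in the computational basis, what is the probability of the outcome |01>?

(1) The observable YI averages to 0.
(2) The observable YX averages to 1.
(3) The probability of measuring |01> is 1/2.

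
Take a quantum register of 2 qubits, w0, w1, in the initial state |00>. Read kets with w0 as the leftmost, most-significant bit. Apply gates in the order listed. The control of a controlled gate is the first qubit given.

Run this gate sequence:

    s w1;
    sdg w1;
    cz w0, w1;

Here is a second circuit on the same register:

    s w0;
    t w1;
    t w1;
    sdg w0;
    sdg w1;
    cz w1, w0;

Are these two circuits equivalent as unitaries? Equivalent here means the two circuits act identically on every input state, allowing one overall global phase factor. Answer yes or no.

Yes — the two circuits implement the same unitary up to a global phase.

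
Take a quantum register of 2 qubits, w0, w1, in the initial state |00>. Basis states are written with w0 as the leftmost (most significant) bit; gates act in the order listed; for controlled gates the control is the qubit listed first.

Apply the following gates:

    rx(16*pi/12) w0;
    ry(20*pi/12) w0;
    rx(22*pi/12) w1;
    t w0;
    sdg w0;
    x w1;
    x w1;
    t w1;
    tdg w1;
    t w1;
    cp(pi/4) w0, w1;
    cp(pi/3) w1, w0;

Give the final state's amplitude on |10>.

|10> carries amplitude (-3*sqrt(6) - 3*sqrt(2) - sqrt(6)*I - sqrt(2)*I)*exp(I*pi/4)/16 in the final state. Key observation: the block from step 6 through step 7 cancels to the identity and can be dropped.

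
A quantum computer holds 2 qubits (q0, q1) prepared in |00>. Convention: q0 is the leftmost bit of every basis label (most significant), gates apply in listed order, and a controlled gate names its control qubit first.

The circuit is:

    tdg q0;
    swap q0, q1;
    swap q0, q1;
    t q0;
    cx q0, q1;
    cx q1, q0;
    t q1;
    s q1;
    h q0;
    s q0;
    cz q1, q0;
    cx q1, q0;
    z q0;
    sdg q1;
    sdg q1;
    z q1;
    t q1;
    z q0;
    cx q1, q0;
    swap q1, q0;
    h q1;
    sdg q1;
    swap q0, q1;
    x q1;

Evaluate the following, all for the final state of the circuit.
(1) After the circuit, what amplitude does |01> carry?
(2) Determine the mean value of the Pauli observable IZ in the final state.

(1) The amplitude on |01> is 1/2 + I/2. Key observation: gates 1-4 undo each other exactly, leaving only the rest of the circuit to track.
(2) The expectation value of IZ is -1.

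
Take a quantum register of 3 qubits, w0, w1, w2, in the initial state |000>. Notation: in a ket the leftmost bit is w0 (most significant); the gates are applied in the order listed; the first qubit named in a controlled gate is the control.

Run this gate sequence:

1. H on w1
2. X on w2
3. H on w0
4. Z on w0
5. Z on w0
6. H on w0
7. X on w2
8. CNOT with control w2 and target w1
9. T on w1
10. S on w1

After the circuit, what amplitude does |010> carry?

The amplitude on |010> is sqrt(2)*exp(3*I*pi/4)/2. Key observation: steps 2-7 multiply out to the identity, so the circuit reduces to the remaining gates.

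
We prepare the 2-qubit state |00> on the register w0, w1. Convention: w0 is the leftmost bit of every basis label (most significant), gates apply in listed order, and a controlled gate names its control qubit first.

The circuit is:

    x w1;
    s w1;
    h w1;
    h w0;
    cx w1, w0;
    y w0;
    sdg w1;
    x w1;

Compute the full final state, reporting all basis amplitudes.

The final amplitudes are I/2 on |00>, 1/2 on |01>, -I/2 on |10>, -1/2 on |11>.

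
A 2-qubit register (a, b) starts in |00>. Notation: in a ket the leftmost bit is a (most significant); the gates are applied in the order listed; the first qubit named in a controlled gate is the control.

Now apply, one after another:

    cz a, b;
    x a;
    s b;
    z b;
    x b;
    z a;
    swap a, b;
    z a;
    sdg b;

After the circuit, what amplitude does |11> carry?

The amplitude on |11> is -I.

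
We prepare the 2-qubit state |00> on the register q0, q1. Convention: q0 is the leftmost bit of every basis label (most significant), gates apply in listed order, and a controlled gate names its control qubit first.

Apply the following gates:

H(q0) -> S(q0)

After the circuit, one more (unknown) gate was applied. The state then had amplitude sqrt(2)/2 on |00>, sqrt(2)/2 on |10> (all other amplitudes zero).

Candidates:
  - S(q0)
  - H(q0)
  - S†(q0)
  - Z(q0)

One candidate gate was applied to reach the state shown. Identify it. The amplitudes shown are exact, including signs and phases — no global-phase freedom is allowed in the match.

The applied gate was S†(q0).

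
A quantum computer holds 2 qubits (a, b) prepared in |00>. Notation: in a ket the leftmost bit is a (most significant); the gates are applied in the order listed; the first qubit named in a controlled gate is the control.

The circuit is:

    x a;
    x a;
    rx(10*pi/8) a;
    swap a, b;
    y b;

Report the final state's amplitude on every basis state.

The resulting statevector has amplitude -sqrt(sqrt(2) + 2)/2 on |00>, -I*sqrt(2 - sqrt(2))/2 on |01>, 0 on |10>, 0 on |11>. Key observation: gates 1-2 undo each other exactly, leaving only the rest of the circuit to track.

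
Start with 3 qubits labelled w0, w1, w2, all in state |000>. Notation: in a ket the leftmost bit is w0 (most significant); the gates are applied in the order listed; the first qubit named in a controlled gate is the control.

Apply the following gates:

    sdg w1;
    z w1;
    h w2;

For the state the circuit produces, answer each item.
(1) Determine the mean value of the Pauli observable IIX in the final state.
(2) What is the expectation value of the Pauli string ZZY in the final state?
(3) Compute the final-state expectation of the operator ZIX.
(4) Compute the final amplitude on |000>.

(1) The observable IIX averages to 1.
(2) The expectation value of ZZY is 0.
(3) The observable ZIX averages to 1.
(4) The amplitude on |000> is sqrt(2)/2.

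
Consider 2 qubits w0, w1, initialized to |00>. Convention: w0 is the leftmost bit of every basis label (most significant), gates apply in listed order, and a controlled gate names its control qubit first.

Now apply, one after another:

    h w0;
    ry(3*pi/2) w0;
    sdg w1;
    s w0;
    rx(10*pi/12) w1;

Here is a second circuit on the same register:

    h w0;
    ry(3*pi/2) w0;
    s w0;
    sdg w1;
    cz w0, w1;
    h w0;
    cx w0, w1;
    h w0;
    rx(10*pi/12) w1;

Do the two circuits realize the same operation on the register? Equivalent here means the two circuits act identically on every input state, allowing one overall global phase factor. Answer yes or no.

No: there is an input state on which the two circuits produce genuinely different outputs (not merely differing by a phase).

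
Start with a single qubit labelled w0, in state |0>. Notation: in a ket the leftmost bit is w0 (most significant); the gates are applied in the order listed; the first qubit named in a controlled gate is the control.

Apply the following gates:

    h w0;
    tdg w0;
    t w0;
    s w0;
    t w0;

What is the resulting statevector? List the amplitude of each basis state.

The resulting statevector has amplitude sqrt(2)/2 on |0>, sqrt(2)*exp(3*I*pi/4)/2 on |1>.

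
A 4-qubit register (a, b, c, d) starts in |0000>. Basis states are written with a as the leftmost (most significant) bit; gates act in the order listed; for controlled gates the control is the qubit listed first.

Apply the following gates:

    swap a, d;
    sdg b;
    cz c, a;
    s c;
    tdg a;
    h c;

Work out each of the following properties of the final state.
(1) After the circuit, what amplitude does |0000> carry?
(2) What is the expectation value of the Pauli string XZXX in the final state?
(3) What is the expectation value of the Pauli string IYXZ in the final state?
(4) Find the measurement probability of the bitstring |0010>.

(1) The amplitude on |0000> is sqrt(2)/2.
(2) The observable XZXX averages to 0.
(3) The expectation value of IYXZ is 0.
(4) Outcome |0010> occurs with probability 1/2.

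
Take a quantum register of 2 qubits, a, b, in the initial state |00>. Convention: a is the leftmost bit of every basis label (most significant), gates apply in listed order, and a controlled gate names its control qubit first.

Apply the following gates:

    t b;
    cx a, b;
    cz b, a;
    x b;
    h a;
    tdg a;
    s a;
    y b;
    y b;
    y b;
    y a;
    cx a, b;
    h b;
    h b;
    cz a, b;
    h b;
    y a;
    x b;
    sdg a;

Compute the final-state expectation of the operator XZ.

The expectation value of XZ is sqrt(2)/2.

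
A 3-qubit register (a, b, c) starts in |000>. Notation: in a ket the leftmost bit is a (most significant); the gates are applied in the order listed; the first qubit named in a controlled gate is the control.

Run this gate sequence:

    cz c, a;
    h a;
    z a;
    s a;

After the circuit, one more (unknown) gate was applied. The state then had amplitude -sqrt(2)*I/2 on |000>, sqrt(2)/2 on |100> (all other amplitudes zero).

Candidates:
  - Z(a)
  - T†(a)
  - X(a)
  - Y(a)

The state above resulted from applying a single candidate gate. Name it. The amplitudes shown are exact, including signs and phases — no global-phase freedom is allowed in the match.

The applied gate was X(a).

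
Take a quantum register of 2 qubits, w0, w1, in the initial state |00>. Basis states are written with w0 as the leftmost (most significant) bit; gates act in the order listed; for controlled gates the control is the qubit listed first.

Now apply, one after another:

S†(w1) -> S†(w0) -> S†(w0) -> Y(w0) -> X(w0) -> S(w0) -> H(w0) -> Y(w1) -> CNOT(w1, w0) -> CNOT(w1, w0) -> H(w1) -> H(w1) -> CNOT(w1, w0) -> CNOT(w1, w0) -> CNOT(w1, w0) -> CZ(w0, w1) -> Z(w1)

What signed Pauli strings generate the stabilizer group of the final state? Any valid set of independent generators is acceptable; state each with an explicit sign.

One valid set of independent stabilizer generators is -XI, -IZ (any independent generating set of the same group is equally correct).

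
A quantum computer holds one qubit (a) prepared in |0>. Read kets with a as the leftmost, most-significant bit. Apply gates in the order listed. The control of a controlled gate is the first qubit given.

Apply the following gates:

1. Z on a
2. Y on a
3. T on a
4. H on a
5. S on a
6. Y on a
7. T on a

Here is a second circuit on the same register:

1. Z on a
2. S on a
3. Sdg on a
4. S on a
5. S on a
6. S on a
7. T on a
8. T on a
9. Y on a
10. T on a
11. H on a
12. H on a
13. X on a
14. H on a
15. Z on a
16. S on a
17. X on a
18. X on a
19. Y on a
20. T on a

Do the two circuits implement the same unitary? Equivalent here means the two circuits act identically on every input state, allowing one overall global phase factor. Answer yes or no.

Yes: on every input state the two circuits agree up to one overall phase factor.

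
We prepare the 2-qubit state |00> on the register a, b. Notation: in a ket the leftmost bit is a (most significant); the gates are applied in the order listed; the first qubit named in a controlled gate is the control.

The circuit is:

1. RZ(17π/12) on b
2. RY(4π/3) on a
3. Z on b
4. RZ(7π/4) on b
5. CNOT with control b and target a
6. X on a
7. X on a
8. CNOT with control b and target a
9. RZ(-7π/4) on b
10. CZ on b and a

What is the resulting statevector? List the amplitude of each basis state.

The final amplitudes are exp(7*I*pi/24)/2 on |00>, 0 on |01>, -sqrt(3)*exp(7*I*pi/24)/2 on |10>, 0 on |11>.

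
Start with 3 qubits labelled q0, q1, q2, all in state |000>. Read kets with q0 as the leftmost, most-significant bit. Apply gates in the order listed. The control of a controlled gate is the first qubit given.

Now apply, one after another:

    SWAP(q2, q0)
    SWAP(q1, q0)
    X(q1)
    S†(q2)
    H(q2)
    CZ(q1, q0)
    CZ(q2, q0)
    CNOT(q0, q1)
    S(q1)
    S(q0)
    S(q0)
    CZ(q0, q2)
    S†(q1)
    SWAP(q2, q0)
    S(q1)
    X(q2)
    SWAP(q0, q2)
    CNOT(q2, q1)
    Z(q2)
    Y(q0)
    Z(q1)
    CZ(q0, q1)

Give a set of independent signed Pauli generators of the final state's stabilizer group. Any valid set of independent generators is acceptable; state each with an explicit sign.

One valid set of independent stabilizer generators is +IXX, +ZII, -IZZ (any independent generating set of the same group is equally correct).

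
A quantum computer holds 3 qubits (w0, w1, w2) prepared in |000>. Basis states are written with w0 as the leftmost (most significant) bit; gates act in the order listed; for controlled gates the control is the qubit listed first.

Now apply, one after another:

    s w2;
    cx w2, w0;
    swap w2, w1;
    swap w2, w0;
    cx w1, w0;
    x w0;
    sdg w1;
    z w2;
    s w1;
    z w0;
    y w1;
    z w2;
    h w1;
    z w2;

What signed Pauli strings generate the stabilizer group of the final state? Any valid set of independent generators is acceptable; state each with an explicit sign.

The stabilizer group can be generated by -IXI, -ZII, +IIZ, among other valid generating sets.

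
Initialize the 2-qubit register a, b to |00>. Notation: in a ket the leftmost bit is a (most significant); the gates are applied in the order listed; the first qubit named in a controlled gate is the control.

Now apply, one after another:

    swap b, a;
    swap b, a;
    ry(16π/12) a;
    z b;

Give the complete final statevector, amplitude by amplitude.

The resulting statevector has amplitude -1/2 on |00>, 0 on |01>, sqrt(3)/2 on |10>, 0 on |11>. Key observation: the block from step 1 through step 2 cancels to the identity and can be dropped.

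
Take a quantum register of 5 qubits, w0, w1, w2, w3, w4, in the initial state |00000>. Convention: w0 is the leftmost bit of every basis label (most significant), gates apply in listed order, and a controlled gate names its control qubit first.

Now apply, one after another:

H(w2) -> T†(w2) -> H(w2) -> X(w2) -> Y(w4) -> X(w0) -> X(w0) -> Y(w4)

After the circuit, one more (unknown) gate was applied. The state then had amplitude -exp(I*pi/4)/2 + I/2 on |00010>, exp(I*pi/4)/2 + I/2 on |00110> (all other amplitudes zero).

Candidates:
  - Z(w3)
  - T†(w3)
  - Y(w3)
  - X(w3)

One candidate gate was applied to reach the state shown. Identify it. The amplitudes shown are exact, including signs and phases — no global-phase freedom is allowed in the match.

The applied gate was Y(w3). Key observation: the block from step 5 through step 8 cancels to the identity and can be dropped.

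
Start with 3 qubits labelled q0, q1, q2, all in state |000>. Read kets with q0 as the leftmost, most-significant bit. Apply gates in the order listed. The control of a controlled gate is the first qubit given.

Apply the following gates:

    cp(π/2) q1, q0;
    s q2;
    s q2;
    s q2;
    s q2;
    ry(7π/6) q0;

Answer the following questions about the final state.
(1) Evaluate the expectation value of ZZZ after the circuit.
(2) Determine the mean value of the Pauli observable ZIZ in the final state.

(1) The expectation value of ZZZ is -sqrt(3)/2. Key observation: steps 2-5 multiply out to the identity, so the circuit reduces to the remaining gates.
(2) The expectation value of ZIZ is -sqrt(3)/2.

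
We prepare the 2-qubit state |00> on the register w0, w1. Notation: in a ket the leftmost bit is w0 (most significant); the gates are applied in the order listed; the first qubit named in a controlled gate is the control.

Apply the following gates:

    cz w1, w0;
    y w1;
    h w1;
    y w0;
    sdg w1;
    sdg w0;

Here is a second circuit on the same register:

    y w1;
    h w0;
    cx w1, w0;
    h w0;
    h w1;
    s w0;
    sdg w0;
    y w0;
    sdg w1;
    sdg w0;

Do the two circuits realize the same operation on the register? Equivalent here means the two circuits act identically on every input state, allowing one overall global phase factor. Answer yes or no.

No — the two circuits implement different unitaries, even allowing a global phase.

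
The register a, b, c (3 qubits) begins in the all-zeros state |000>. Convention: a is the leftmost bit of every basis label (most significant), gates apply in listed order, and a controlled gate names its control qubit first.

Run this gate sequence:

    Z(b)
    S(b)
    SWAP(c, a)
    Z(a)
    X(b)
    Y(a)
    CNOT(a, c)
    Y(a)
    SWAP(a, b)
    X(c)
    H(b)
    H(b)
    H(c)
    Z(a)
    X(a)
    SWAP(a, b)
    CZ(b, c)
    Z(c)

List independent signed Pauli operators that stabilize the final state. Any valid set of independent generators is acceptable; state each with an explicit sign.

The stabilizer group can be generated by -IIX, +ZII, +IZI, among other valid generating sets.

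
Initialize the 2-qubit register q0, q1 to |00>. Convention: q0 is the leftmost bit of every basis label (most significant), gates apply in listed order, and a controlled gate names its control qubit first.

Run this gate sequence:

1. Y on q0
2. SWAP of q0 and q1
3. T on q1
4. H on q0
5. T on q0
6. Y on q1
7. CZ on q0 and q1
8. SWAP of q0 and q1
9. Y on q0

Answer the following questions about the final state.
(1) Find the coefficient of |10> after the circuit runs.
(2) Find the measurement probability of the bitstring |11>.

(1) The amplitude on |10> is sqrt(2)*exp(3*I*pi/4)/2.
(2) Outcome |11> occurs with probability 1/2.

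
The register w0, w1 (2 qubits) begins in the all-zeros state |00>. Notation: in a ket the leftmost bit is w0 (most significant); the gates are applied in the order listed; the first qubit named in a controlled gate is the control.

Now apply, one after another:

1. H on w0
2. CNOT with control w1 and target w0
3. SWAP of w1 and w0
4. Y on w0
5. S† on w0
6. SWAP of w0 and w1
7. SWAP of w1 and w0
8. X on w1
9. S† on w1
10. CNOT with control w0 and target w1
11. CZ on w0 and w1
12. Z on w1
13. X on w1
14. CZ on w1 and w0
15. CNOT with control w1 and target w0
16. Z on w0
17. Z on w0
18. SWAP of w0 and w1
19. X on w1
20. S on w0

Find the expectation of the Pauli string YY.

The expectation value of YY is 1.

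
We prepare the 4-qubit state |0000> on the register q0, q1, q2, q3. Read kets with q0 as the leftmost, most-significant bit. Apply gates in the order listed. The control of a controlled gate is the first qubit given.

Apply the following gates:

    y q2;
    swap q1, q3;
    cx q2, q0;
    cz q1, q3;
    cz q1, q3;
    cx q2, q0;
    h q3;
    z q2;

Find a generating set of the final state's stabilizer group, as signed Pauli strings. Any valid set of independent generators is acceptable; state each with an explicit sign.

The final state is stabilized by the group generated by +IIIX, +ZIII, +IZII, -IIZI; other independent generating sets are equally valid. Key observation: the block from step 3 through step 6 cancels to the identity and can be dropped.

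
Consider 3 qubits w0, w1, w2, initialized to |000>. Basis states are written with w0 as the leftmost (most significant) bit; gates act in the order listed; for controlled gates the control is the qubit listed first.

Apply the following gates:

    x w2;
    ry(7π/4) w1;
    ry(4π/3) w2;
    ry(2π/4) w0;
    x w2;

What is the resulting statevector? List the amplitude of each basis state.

The final amplitudes are sqrt(2*sqrt(2) + 4)/8 on |000>, sqrt(6*sqrt(2) + 12)/8 on |001>, -sqrt(4 - 2*sqrt(2))/8 on |010>, -sqrt(12 - 6*sqrt(2))/8 on |011>, sqrt(2*sqrt(2) + 4)/8 on |100>, sqrt(6*sqrt(2) + 12)/8 on |101>, -sqrt(4 - 2*sqrt(2))/8 on |110>, -sqrt(12 - 6*sqrt(2))/8 on |111>.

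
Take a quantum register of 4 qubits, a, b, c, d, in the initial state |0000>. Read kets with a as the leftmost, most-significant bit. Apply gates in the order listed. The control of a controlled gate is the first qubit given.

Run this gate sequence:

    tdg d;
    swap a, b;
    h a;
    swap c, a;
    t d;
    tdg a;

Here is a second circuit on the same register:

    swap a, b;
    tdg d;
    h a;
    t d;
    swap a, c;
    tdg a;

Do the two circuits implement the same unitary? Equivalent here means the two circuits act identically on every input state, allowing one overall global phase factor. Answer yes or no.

Yes — the two circuits implement the same unitary up to a global phase.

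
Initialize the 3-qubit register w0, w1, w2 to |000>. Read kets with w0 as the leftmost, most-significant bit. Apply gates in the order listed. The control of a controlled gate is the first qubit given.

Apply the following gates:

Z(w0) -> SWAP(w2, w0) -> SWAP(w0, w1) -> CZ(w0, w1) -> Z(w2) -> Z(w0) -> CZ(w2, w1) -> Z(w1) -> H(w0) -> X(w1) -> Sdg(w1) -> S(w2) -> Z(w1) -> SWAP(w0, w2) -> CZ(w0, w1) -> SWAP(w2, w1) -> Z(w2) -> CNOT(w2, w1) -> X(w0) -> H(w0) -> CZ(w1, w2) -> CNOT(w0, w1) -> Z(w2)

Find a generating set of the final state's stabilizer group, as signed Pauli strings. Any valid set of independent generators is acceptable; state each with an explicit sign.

The final state is stabilized by the group generated by +XII, -IXI, -IIZ; other independent generating sets are equally valid.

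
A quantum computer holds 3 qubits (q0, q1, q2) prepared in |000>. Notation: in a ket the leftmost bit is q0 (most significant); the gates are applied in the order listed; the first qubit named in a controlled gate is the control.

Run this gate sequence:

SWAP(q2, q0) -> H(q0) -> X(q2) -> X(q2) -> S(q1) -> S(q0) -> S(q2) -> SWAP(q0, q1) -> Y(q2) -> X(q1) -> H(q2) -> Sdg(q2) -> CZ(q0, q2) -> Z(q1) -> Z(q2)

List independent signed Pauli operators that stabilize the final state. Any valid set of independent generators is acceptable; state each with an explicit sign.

The stabilizer group can be generated by +IYI, -IIY, +ZII, among other valid generating sets.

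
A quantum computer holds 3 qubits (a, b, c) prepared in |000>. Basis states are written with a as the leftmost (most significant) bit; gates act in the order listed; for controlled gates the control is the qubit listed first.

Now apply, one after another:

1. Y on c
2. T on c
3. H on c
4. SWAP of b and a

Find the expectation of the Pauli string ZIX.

In the final state, ZIX has expectation -1.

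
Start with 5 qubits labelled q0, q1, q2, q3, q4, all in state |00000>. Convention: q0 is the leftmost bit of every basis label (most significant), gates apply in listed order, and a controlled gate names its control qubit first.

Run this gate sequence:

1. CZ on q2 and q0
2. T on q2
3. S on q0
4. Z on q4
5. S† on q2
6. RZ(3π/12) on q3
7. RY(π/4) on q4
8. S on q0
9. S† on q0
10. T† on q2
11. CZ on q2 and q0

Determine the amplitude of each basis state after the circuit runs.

After the circuit, the state carries amplitude -sqrt(sqrt(2) + 2)*exp(7*I*pi/8)/2 on |00000>, -sqrt(2 - sqrt(2))*exp(7*I*pi/8)/2 on |00001>, and 0 on every other basis state.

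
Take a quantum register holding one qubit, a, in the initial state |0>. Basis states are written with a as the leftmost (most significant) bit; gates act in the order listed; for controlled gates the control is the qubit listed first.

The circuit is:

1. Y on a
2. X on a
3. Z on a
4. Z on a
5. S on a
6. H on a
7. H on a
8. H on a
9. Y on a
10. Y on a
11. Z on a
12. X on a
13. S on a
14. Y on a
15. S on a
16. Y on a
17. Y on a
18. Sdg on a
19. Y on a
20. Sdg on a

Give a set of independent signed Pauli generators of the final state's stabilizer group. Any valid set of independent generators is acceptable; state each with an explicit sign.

The stabilizer group can be generated by -X, among other valid generating sets. Key observation: steps 13-20 multiply out to the identity, so the circuit reduces to the remaining gates.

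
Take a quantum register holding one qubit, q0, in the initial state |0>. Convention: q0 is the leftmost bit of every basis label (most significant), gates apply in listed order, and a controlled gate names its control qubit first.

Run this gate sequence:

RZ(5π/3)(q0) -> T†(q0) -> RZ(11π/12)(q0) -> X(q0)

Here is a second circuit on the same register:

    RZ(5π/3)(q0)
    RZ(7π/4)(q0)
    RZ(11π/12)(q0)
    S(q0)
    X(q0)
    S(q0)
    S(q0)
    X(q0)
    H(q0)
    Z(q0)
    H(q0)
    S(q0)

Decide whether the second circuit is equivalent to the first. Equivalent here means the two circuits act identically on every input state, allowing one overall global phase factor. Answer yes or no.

No: there is an input state on which the two circuits produce genuinely different outputs (not merely differing by a phase).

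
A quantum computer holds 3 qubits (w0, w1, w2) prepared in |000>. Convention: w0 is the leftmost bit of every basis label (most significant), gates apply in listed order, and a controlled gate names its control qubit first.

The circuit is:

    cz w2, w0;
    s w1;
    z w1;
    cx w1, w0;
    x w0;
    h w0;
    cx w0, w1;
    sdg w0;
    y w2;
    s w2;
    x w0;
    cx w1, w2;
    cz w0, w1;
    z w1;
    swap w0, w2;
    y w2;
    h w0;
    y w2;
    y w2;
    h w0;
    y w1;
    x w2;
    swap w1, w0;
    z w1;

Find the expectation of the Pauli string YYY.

The observable YYY averages to 1. Key observation: gates 17-20 undo each other exactly, leaving only the rest of the circuit to track.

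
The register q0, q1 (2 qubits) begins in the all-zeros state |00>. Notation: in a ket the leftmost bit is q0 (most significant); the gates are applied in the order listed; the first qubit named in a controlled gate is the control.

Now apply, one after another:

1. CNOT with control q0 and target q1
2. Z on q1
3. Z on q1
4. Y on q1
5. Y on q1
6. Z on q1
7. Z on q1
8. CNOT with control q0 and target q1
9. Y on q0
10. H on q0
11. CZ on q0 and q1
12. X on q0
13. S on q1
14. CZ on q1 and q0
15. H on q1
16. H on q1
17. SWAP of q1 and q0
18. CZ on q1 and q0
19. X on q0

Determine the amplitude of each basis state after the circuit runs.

After the circuit, the state carries amplitude 0 on |00>, 0 on |01>, -sqrt(2)*I/2 on |10>, sqrt(2)*I/2 on |11>. Key observation: steps 1-8 multiply out to the identity, so the circuit reduces to the remaining gates.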